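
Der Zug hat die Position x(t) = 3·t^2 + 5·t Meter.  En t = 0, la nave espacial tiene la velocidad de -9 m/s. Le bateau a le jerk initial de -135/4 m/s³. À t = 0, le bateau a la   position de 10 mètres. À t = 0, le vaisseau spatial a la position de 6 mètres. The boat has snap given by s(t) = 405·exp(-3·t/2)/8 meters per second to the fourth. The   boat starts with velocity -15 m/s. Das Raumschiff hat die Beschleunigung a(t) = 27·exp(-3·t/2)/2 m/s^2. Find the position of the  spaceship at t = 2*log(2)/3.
Starting from acceleration a(t) = 27·exp(-3·t/2)/2, we take 2 antiderivatives. Finding the antiderivative of a(t) and using v(0) = -9: v(t) = -9·exp(-3·t/2). Finding the integral of v(t) and using x(0) = 6: x(t) = 6·exp(-3·t/2). From the given position equation x(t) = 6·exp(-3·t/2), we substitute t = 2*log(2)/3 to get x = 3.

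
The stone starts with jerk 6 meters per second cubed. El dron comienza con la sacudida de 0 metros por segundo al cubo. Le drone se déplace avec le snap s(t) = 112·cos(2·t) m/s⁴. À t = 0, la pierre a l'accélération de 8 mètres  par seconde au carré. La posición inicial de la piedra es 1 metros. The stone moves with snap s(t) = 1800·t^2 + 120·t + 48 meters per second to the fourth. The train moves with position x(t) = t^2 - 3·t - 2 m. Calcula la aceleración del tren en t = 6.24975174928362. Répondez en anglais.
To solve this, we need to take 2 derivatives of our position equation x(t) = t^2 - 3·t - 2. Taking d/dt of x(t), we find v(t) = 2·t - 3. The derivative of velocity gives acceleration: a(t) = 2. We have acceleration a(t) = 2. Substituting t = 6.24975174928362: a(6.24975174928362) = 2.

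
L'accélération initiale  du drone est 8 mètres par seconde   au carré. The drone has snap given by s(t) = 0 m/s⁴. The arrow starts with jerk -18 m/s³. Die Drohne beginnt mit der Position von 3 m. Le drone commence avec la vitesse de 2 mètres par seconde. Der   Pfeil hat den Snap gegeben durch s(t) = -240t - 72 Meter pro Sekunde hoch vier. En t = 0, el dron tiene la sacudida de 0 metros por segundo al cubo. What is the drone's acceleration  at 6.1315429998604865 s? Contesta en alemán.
Wir müssen das Integral unserer Gleichung für den Snap s(t) = 0 2-mal finden. Mit ∫s(t)dt und Anwendung von j(0) = 0, finden wir j(t) = 0. Mit ∫j(t)dt und Anwendung von a(0) = 8, finden wir a(t) = 8. Mit a(t) = 8 und Einsetzen von t = 6.1315429998604865, finden wir a = 8.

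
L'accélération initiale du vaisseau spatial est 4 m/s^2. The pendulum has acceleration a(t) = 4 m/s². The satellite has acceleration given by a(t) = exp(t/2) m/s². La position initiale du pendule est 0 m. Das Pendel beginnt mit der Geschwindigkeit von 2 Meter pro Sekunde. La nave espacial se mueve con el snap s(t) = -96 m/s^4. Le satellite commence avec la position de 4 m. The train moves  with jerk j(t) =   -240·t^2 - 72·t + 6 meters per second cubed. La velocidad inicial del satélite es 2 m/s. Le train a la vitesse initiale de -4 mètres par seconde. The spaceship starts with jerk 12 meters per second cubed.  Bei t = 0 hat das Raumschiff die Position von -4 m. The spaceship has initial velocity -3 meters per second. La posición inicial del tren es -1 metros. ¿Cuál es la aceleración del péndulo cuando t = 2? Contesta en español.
Usando a(t) = 4 y sustituyendo t = 2, encontramos a = 4.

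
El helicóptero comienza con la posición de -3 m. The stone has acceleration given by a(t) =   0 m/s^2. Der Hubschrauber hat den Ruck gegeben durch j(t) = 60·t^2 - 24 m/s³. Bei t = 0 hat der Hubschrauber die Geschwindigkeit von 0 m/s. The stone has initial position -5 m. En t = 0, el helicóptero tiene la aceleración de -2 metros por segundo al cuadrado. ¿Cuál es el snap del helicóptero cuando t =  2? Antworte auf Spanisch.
Para resolver esto, necesitamos tomar 1 derivada de nuestra ecuación de la sacudida j(t) = 60·t^2 - 24. La derivada de la sacudida da el snap: s(t) = 120·t. Tenemos el snap s(t) = 120·t. Sustituyendo t = 2: s(2) = 240.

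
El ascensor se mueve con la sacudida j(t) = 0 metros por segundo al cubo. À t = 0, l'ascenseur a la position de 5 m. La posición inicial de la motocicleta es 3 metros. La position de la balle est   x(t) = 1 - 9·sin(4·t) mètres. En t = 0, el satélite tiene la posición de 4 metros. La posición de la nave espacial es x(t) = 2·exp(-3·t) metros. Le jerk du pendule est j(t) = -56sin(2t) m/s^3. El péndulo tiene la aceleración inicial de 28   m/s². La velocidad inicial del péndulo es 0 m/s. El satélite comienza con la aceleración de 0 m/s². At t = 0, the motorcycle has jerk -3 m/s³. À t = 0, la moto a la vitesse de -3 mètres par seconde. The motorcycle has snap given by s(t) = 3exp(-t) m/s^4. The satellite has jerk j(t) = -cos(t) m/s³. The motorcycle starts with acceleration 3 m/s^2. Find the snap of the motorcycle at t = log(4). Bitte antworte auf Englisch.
From the given snap equation s(t) = 3·exp(-t), we substitute t = log(4) to get s = 3/4.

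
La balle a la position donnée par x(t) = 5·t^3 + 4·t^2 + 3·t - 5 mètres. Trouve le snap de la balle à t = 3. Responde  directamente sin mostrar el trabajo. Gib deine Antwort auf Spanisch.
En t = 3, s = 0.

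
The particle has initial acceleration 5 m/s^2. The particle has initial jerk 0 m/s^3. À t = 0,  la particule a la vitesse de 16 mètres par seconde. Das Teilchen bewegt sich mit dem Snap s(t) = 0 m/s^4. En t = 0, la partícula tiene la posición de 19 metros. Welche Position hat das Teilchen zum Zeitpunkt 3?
Um dies zu lösen, müssen wir 4 Stammfunktionen unserer Gleichung für den Snap s(t) = 0 finden. Mit ∫s(t)dt und Anwendung von j(0) = 0, finden wir j(t) = 0. Durch Integration von dem Ruck und Verwendung der Anfangsbedingung a(0) = 5, erhalten wir a(t) = 5. Durch Integration von der Beschleunigung und Verwendung der Anfangsbedingung v(0) = 16, erhalten wir v(t) = 5·t + 16. Mit ∫v(t)dt und Anwendung von x(0) = 19, finden wir x(t) = 5·t^2/2 + 16·t + 19. Wir haben die Position x(t) = 5·t^2/2 + 16·t + 19. Durch Einsetzen von t = 3: x(3) = 179/2.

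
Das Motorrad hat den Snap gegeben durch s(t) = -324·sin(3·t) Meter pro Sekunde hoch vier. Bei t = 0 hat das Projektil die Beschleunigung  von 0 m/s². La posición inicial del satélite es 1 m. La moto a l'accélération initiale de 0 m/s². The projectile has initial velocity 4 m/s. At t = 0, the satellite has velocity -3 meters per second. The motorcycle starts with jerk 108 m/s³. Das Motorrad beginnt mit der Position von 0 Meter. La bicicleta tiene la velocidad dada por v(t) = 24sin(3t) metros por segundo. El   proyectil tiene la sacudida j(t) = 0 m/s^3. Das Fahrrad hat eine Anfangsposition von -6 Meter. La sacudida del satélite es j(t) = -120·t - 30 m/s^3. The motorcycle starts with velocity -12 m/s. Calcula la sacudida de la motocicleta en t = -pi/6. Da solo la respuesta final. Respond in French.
j(-pi/6) = 0.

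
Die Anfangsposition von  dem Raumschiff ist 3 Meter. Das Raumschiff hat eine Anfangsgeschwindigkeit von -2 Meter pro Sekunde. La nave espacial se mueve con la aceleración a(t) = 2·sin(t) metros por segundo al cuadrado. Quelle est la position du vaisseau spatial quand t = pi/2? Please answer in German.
Um dies zu lösen, müssen wir 2 Stammfunktionen unserer Gleichung für die Beschleunigung a(t) = 2·sin(t) finden. Das Integral von der Beschleunigung ist die Geschwindigkeit. Mit v(0) = -2 erhalten wir v(t) = -2·cos(t). Das Integral von der Geschwindigkeit ist die Position. Mit x(0) = 3 erhalten wir x(t) = 3 - 2·sin(t). Wir haben die Position x(t) = 3 - 2·sin(t). Durch Einsetzen von t = pi/2: x(pi/2) = 1.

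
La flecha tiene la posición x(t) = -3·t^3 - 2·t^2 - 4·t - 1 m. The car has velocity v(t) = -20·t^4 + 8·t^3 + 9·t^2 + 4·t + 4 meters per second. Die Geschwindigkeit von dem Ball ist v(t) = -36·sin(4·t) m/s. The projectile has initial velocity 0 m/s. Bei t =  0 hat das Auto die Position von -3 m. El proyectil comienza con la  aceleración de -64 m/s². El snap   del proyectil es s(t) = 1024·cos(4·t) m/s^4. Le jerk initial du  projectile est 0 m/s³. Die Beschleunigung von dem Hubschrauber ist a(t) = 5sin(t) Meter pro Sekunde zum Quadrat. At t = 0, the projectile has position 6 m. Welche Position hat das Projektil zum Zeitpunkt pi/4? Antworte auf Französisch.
En partant du snap s(t) = 1024·cos(4·t), nous prenons 4 intégrales. En prenant ∫s(t)dt et en appliquant j(0) = 0, nous trouvons j(t) = 256·sin(4·t). En prenant ∫j(t)dt et en appliquant a(0) = -64, nous trouvons a(t) = -64·cos(4·t). En prenant ∫a(t)dt et en appliquant v(0) = 0, nous trouvons v(t) = -16·sin(4·t). L'intégrale de la vitesse, avec x(0) = 6, donne la position: x(t) = 4·cos(4·t) + 2. De l'équation de la position x(t) = 4·cos(4·t) + 2, nous substituons t = pi/4 pour obtenir x = -2.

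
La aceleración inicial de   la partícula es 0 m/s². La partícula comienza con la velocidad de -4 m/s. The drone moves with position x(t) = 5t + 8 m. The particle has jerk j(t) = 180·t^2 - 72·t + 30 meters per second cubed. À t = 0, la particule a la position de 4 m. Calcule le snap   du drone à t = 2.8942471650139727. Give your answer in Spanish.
Partiendo de la posición x(t) = 5·t + 8, tomamos 4 derivadas. La derivada de la posición da la velocidad: v(t) = 5. La derivada de la velocidad da la aceleración: a(t) = 0. Derivando la aceleración, obtenemos la sacudida: j(t) = 0. Derivando la sacudida, obtenemos el snap: s(t) = 0. De la ecuación del snap s(t) = 0, sustituimos t = 2.8942471650139727 para obtener s = 0.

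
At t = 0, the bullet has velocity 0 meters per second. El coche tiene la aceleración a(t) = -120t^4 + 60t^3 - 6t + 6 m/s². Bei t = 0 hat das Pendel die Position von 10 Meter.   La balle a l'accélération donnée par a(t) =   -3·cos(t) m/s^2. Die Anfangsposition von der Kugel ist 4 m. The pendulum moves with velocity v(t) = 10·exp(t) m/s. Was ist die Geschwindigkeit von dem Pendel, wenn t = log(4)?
Aus der Gleichung für die Geschwindigkeit v(t) = 10·exp(t), setzen wir t = log(4) ein und erhalten v = 40.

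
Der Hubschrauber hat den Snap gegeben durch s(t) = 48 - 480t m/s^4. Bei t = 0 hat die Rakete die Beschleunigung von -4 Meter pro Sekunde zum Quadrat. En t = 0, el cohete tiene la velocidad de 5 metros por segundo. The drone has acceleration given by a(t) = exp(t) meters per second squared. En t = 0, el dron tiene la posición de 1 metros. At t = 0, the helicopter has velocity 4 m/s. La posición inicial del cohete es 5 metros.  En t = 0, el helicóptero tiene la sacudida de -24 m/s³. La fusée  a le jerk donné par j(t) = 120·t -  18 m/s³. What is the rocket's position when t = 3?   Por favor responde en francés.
En partant du jerk j(t) = 120·t - 18, nous prenons 3 primitives. En prenant ∫j(t)dt et en appliquant a(0) = -4, nous trouvons a(t) = 60·t^2 - 18·t - 4. L'intégrale de l'accélération est la vitesse. En utilisant v(0) = 5, nous obtenons v(t) = 20·t^3 - 9·t^2 - 4·t + 5. En prenant ∫v(t)dt et en appliquant x(0) = 5, nous trouvons x(t) = 5·t^4 - 3·t^3 - 2·t^2 + 5·t + 5. En utilisant x(t) = 5·t^4 - 3·t^3 - 2·t^2 + 5·t + 5 et en substituant t = 3, nous trouvons x = 326.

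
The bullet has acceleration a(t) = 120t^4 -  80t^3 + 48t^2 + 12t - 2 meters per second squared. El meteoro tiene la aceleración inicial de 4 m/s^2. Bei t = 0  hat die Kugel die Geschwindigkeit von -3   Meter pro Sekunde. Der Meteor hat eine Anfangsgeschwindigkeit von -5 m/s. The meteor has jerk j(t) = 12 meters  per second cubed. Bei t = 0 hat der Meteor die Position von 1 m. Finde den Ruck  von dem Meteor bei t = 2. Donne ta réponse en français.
Nous avons le jerk j(t) = 12. En substituant t = 2: j(2) = 12.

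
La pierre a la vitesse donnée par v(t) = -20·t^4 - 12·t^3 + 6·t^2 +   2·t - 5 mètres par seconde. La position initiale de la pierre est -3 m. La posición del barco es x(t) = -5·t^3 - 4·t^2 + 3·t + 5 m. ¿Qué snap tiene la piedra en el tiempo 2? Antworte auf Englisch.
To solve this, we need to take 3 derivatives of our velocity equation v(t) = -20·t^4 - 12·t^3 + 6·t^2 + 2·t - 5. Differentiating velocity, we get acceleration: a(t) = -80·t^3 - 36·t^2 + 12·t + 2. Differentiating acceleration, we get jerk: j(t) = -240·t^2 - 72·t + 12. Taking d/dt of j(t), we find s(t) = -480·t - 72. From the given snap equation s(t) = -480·t - 72, we substitute t = 2 to get s = -1032.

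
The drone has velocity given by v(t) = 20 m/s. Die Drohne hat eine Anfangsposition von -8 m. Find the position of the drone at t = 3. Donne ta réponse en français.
Nous devons intégrer notre équation de la vitesse v(t) = 20 1 fois. La primitive de la vitesse, avec x(0) = -8, donne la position: x(t) = 20·t - 8. Nous avons la position x(t) = 20·t - 8. En substituant t = 3: x(3) = 52.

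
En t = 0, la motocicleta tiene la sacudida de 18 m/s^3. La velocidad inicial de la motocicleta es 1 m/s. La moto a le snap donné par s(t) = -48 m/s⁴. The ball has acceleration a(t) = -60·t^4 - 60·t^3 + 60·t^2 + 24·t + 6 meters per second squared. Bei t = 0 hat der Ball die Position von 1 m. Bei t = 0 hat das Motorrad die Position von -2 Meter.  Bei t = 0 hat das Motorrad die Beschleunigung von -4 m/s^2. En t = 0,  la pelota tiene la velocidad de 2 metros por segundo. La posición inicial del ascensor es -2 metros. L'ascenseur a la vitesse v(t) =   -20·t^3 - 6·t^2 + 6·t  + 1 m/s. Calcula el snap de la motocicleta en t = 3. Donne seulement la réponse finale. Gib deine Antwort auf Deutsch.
Der Snap bei t = 3 ist s = -48.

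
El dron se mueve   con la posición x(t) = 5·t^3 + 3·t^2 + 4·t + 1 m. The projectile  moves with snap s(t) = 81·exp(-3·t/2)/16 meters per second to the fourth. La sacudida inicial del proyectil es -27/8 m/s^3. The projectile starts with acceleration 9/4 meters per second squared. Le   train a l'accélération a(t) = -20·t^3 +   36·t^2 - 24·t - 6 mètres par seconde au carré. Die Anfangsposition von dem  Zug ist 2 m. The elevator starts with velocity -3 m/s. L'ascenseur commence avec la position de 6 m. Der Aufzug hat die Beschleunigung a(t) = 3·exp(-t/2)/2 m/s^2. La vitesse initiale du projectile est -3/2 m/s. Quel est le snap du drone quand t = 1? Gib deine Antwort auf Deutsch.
Um dies zu lösen, müssen wir 4 Ableitungen unserer Gleichung für die Position x(t) = 5·t^3 + 3·t^2 + 4·t + 1 nehmen. Durch Ableiten von der Position erhalten wir die Geschwindigkeit: v(t) = 15·t^2 + 6·t + 4. Die Ableitung von der Geschwindigkeit ergibt die Beschleunigung: a(t) = 30·t + 6. Durch Ableiten von der Beschleunigung erhalten wir den Ruck: j(t) = 30. Die Ableitung von dem Ruck ergibt den Snap: s(t) = 0. Mit s(t) = 0 und Einsetzen von t = 1, finden wir s = 0.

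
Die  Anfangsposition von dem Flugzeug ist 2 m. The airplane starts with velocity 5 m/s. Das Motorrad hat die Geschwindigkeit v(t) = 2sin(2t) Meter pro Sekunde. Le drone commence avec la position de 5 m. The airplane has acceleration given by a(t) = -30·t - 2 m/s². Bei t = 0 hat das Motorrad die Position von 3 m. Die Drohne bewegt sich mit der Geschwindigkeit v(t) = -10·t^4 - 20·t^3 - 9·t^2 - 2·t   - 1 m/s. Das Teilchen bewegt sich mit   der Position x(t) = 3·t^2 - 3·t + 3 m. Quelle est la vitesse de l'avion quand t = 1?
En partant de l'accélération a(t) = -30·t - 2, nous prenons 1 primitive. L'intégrale de l'accélération est la vitesse. En utilisant v(0) = 5, nous obtenons v(t) = -15·t^2 - 2·t + 5. De l'équation de la vitesse v(t) = -15·t^2 - 2·t + 5, nous substituons t = 1 pour obtenir v = -12.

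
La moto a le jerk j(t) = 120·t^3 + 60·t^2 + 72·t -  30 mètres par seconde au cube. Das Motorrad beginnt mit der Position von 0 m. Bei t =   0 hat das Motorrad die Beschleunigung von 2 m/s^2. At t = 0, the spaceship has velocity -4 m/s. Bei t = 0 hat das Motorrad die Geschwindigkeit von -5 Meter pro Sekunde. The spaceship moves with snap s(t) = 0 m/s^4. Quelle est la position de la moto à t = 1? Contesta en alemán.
Wir müssen unsere Gleichung für den Ruck j(t) = 120·t^3 + 60·t^2 + 72·t - 30 3-mal integrieren. Das Integral von dem Ruck ist die Beschleunigung. Mit a(0) = 2 erhalten wir a(t) = 30·t^4 + 20·t^3 + 36·t^2 - 30·t + 2. Durch Integration von der Beschleunigung und Verwendung der Anfangsbedingung v(0) = -5, erhalten wir v(t) = 6·t^5 + 5·t^4 + 12·t^3 - 15·t^2 + 2·t - 5. Das Integral von der Geschwindigkeit ist die Position. Mit x(0) = 0 erhalten wir x(t) = t^6 + t^5 + 3·t^4 - 5·t^3 + t^2 - 5·t. Aus der Gleichung für die Position x(t) = t^6 + t^5 + 3·t^4 - 5·t^3 + t^2 - 5·t, setzen wir t = 1 ein und erhalten x = -4.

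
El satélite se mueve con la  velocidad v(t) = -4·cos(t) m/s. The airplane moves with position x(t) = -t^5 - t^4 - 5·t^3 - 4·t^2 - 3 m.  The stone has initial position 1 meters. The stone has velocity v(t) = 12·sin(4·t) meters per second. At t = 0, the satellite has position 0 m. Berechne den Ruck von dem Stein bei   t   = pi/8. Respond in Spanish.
Partiendo de la velocidad v(t) = 12·sin(4·t), tomamos 2 derivadas. Derivando la velocidad, obtenemos la aceleración: a(t) = 48·cos(4·t). La derivada de la aceleración da la sacudida: j(t) = -192·sin(4·t). Tenemos la sacudida j(t) = -192·sin(4·t). Sustituyendo t = pi/8: j(pi/8) = -192.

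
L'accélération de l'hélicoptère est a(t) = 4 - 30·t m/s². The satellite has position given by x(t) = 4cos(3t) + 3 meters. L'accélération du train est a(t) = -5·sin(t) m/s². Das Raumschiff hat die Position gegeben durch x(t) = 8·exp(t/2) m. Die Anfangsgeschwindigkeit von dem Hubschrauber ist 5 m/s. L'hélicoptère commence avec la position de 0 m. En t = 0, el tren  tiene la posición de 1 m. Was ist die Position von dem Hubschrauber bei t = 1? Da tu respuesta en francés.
En partant de l'accélération a(t) = 4 - 30·t, nous prenons 2 primitives. L'intégrale de l'accélération est la vitesse. En utilisant v(0) = 5, nous obtenons v(t) = -15·t^2 + 4·t + 5. En intégrant la vitesse et en utilisant la condition initiale x(0) = 0, nous obtenons x(t) = -5·t^3 + 2·t^2 + 5·t. De l'équation de la position x(t) = -5·t^3 + 2·t^2 + 5·t, nous substituons t = 1 pour obtenir x = 2.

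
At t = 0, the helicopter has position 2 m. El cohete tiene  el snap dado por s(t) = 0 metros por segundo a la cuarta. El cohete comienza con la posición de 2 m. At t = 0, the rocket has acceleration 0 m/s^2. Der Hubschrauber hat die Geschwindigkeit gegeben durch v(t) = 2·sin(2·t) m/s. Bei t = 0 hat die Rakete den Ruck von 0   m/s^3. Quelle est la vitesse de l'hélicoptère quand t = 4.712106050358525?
En utilisant v(t) = 2·sin(2·t) et en substituant t = 4.712106050358525, nous trouvons v = 0.00113172004426451.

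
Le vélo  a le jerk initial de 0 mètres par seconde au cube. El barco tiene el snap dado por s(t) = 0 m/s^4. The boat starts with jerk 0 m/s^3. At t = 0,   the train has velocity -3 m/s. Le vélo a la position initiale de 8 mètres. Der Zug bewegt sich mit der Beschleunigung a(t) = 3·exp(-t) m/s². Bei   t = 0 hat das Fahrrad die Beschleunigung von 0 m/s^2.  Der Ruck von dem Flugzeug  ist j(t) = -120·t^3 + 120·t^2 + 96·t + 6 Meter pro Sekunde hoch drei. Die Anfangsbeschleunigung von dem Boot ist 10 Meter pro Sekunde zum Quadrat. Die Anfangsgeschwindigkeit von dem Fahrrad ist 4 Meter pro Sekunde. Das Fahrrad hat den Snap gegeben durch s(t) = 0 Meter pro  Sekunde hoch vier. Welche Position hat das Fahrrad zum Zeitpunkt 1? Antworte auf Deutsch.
Wir müssen das Integral unserer Gleichung für den Snap s(t) = 0 4-mal finden. Durch Integration von dem Snap und Verwendung der Anfangsbedingung j(0) = 0, erhalten wir j(t) = 0. Mit ∫j(t)dt und Anwendung von a(0) = 0, finden wir a(t) = 0. Das Integral von der Beschleunigung, mit v(0) = 4, ergibt die Geschwindigkeit: v(t) = 4. Die Stammfunktion von der Geschwindigkeit ist die Position. Mit x(0) = 8 erhalten wir x(t) = 4·t + 8. Aus der Gleichung für die Position x(t) = 4·t + 8, setzen wir t = 1 ein und erhalten x = 12.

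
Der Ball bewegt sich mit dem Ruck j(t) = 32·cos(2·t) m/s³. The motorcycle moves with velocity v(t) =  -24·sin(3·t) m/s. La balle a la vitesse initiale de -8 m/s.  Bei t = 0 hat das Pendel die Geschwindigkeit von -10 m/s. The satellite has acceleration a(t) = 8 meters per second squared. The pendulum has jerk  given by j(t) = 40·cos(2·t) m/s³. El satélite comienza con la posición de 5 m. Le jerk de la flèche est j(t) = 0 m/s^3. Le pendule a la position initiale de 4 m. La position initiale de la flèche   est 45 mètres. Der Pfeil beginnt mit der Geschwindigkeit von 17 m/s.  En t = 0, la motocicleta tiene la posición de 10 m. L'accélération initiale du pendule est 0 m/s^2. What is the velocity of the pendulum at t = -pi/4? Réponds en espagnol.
Debemos encontrar la integral de nuestra ecuación de la sacudida j(t) = 40·cos(2·t) 2 veces. Integrando la sacudida y usando la condición inicial a(0) = 0, obtenemos a(t) = 20·sin(2·t). La antiderivada de la aceleración es la velocidad. Usando v(0) = -10, obtenemos v(t) = -10·cos(2·t). Tenemos la velocidad v(t) = -10·cos(2·t). Sustituyendo t = -pi/4: v(-pi/4) = 0.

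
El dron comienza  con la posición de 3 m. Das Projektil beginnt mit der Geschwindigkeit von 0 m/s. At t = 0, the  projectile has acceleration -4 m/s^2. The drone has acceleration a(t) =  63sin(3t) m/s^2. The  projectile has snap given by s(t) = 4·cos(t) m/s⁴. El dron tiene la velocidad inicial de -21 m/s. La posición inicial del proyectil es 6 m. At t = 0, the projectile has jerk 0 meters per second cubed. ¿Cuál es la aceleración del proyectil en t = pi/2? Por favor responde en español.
Necesitamos integrar nuestra ecuación del snap s(t) = 4·cos(t) 2 veces. La antiderivada del snap es la sacudida. Usando j(0) = 0, obtenemos j(t) = 4·sin(t). Tomando ∫j(t)dt y aplicando a(0) = -4, encontramos a(t) = -4·cos(t). De la ecuación de la aceleración a(t) = -4·cos(t), sustituimos t = pi/2 para obtener a = 0.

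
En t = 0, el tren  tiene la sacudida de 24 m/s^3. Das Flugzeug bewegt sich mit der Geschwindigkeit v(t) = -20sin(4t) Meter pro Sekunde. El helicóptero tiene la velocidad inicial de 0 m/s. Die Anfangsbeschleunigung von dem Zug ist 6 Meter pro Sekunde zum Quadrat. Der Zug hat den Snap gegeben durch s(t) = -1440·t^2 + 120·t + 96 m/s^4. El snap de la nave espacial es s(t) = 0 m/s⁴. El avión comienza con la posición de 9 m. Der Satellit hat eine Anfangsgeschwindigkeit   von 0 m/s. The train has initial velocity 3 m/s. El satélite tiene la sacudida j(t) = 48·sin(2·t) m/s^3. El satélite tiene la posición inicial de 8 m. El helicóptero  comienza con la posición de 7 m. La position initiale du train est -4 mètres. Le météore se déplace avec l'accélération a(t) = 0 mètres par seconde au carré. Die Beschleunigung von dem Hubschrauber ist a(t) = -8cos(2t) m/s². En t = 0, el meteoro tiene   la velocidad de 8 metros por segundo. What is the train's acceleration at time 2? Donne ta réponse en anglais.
We need to integrate our snap equation s(t) = -1440·t^2 + 120·t + 96 2 times. The antiderivative of snap is jerk. Using j(0) = 24, we get j(t) = -480·t^3 + 60·t^2 + 96·t + 24. Integrating jerk and using the initial condition a(0) = 6, we get a(t) = -120·t^4 + 20·t^3 + 48·t^2 + 24·t + 6. We have acceleration a(t) = -120·t^4 + 20·t^3 + 48·t^2 + 24·t + 6. Substituting t = 2: a(2) = -1514.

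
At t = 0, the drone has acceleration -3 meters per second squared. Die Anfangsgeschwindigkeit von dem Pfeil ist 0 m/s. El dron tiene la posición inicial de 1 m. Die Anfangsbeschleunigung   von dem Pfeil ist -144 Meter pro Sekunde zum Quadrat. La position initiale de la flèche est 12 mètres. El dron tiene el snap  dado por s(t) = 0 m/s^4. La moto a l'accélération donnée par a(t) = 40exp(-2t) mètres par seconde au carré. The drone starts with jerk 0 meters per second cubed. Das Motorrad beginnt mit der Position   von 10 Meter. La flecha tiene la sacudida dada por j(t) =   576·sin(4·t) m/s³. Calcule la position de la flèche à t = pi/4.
Nous devons intégrer notre équation du jerk j(t) = 576·sin(4·t) 3 fois. La primitive du jerk, avec a(0) = -144, donne l'accélération: a(t) = -144·cos(4·t). L'intégrale de l'accélération, avec v(0) = 0, donne la vitesse: v(t) = -36·sin(4·t). L'intégrale de la vitesse est la position. En utilisant x(0) = 12, nous obtenons x(t) = 9·cos(4·t) + 3. Nous avons la position x(t) = 9·cos(4·t) + 3. En substituant t = pi/4: x(pi/4) = -6.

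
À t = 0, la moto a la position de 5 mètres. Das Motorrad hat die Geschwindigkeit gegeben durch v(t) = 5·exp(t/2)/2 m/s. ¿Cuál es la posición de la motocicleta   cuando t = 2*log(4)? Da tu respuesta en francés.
Nous devons trouver l'intégrale de notre équation de la vitesse v(t) = 5·exp(t/2)/2 1 fois. En intégrant la vitesse et en utilisant la condition initiale x(0) = 5, nous obtenons x(t) = 5·exp(t/2). En utilisant x(t) = 5·exp(t/2) et en substituant t = 2*log(4), nous trouvons x = 20.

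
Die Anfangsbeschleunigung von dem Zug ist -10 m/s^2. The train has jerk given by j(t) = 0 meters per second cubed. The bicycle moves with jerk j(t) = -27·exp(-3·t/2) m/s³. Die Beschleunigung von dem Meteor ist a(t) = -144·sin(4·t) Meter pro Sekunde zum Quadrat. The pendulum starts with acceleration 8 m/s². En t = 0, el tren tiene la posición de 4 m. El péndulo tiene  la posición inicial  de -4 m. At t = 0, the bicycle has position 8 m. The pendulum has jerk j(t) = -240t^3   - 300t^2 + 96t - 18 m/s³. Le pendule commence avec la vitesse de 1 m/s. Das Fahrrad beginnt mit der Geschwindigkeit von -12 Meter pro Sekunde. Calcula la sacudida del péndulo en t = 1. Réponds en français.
En utilisant j(t) = -240·t^3 - 300·t^2 + 96·t - 18 et en substituant t = 1, nous trouvons j = -462.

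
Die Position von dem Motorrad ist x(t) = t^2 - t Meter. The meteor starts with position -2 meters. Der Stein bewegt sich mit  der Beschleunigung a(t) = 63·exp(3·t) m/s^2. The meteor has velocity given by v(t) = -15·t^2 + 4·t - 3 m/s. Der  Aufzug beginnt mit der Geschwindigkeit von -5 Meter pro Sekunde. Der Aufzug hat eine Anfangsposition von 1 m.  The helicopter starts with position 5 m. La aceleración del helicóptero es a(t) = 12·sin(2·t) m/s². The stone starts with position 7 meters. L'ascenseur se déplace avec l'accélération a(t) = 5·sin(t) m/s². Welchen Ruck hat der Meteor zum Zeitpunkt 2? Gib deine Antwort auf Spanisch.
Para resolver esto, necesitamos tomar 2 derivadas de nuestra ecuación de la velocidad v(t) = -15·t^2 + 4·t - 3. Tomando d/dt de v(t), encontramos a(t) = 4 - 30·t. Tomando d/dt de a(t), encontramos j(t) = -30. De la ecuación de la sacudida j(t) = -30, sustituimos t = 2 para obtener j = -30.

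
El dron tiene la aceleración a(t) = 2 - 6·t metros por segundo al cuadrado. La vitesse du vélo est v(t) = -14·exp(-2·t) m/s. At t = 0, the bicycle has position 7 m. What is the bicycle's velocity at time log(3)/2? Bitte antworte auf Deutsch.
Mit v(t) = -14·exp(-2·t) und Einsetzen von t = log(3)/2, finden wir v = -14/3.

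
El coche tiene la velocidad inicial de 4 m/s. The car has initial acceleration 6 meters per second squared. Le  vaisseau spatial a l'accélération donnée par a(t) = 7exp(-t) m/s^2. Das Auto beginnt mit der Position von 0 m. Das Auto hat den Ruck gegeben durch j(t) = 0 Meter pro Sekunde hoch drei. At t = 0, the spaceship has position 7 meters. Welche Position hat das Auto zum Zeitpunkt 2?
Um dies zu lösen, müssen wir 3 Stammfunktionen unserer Gleichung für den Ruck j(t) = 0 finden. Durch Integration von dem Ruck und Verwendung der Anfangsbedingung a(0) = 6, erhalten wir a(t) = 6. Durch Integration von der Beschleunigung und Verwendung der Anfangsbedingung v(0) = 4, erhalten wir v(t) = 6·t + 4. Mit ∫v(t)dt und Anwendung von x(0) = 0, finden wir x(t) = 3·t^2 + 4·t. Mit x(t) = 3·t^2 + 4·t und Einsetzen von t = 2, finden wir x = 20.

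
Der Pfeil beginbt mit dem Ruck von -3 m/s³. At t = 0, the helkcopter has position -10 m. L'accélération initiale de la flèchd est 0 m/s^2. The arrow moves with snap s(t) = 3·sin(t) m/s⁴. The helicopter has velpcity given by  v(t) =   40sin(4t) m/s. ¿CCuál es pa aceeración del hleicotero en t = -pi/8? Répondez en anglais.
We must differentiate our velocity equation v(t) = 40·sin(4·t) 1 time. The derivative of velocity gives acceleration: a(t) = 160·cos(4·t). We have acceleration a(t) = 160·cos(4·t). Substituting t = -pi/8: a(-pi/8) = 0.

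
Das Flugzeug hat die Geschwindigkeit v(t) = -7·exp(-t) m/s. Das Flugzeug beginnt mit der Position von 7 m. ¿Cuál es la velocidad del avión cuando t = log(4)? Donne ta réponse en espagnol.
Tenemos la velocidad v(t) = -7·exp(-t). Sustituyendo t = log(4): v(log(4)) = -7/4.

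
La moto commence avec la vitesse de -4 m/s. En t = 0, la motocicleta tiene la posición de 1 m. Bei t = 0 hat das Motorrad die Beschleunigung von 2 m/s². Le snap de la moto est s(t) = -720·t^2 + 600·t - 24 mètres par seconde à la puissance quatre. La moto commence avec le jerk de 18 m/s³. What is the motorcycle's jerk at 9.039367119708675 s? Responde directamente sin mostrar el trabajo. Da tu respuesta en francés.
À t = 9.039367119708675, j = -152951.845007558.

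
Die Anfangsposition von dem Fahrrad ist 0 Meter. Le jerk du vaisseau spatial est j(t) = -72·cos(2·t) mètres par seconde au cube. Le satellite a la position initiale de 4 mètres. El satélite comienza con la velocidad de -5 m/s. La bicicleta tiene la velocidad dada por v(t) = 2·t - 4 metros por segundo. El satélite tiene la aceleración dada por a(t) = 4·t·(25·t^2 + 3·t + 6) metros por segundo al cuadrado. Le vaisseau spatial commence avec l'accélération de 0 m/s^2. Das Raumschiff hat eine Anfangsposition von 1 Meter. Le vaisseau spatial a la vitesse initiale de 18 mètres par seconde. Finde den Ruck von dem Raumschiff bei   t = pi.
Aus der Gleichung für den Ruck j(t) = -72·cos(2·t), setzen wir t = pi ein und erhalten j = -72.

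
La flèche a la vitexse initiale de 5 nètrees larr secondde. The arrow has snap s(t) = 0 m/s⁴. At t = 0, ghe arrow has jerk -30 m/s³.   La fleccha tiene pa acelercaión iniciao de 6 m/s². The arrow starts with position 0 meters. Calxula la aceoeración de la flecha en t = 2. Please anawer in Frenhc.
Nous devons intégrer notre équation du snap s(t) = 0 2 fois. En intégrant le snap et en utilisant la condition initiale j(0) = -30, nous obtenons j(t) = -30. La primitive du jerk est l'accélération. En utilisant a(0) = 6, nous obtenons a(t) = 6 - 30·t. Nous avons l'accélération a(t) = 6 - 30·t. En substituant t = 2: a(2) = -54.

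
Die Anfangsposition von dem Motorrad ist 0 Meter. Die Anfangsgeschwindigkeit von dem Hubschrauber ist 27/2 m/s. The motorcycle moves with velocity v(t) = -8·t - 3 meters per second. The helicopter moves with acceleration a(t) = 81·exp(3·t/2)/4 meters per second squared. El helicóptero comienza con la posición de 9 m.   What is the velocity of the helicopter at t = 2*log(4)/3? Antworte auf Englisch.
Starting from acceleration a(t) = 81·exp(3·t/2)/4, we take 1 antiderivative. Taking ∫a(t)dt and applying v(0) = 27/2, we find v(t) = 27·exp(3·t/2)/2. We have velocity v(t) = 27·exp(3·t/2)/2. Substituting t = 2*log(4)/3: v(2*log(4)/3) = 54.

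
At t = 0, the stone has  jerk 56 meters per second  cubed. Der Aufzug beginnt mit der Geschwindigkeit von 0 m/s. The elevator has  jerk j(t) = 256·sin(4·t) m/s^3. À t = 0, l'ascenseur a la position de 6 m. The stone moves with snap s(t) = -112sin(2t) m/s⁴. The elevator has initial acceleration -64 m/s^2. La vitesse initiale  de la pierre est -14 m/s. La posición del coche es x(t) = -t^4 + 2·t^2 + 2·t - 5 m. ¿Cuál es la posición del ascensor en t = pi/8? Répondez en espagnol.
Debemos encontrar la antiderivada de nuestra ecuación de la sacudida j(t) = 256·sin(4·t) 3 veces. Integrando la sacudida y usando la condición inicial a(0) = -64, obtenemos a(t) = -64·cos(4·t). Integrando la aceleración y usando la condición inicial v(0) = 0, obtenemos v(t) = -16·sin(4·t). La integral de la velocidad es la posición. Usando x(0) = 6, obtenemos x(t) = 4·cos(4·t) + 2. Tenemos la posición x(t) = 4·cos(4·t) + 2. Sustituyendo t = pi/8: x(pi/8) = 2.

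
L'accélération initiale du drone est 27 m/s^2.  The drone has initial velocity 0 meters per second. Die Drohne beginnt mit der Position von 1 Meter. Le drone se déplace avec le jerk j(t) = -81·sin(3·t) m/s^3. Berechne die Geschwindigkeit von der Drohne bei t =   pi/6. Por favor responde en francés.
Pour résoudre ceci, nous devons prendre 2 primitives de notre équation du jerk j(t) = -81·sin(3·t). La primitive du jerk est l'accélération. En utilisant a(0) = 27, nous obtenons a(t) = 27·cos(3·t). L'intégrale de l'accélération est la vitesse. En utilisant v(0) = 0, nous obtenons v(t) = 9·sin(3·t). En utilisant v(t) = 9·sin(3·t) et en substituant t = pi/6, nous trouvons v = 9.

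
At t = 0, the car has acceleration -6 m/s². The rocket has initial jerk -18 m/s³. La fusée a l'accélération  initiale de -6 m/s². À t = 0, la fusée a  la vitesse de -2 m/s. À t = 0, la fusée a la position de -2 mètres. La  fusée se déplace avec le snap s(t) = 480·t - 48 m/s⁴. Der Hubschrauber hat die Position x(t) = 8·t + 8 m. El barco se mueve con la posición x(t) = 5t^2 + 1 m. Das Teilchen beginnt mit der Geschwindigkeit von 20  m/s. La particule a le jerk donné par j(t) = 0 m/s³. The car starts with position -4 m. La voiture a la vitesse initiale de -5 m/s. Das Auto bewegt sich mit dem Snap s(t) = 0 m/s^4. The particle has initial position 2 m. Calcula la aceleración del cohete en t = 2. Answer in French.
Pour résoudre ceci, nous devons prendre 2 primitives de notre équation du snap s(t) = 480·t - 48. En intégrant le snap et en utilisant la condition initiale j(0) = -18, nous obtenons j(t) = 240·t^2 - 48·t - 18. La primitive du jerk est l'accélération. En utilisant a(0) = -6, nous obtenons a(t) = 80·t^3 - 24·t^2 - 18·t - 6. De l'équation de l'accélération a(t) = 80·t^3 - 24·t^2 - 18·t - 6, nous substituons t = 2 pour obtenir a = 502.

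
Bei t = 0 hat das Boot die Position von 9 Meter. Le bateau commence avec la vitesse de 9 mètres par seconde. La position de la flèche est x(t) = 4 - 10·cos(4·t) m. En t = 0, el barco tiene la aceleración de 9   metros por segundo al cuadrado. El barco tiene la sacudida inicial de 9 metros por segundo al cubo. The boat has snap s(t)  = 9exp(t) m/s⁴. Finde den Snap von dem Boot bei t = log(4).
Wir haben den Snap s(t) = 9·exp(t). Durch Einsetzen von t = log(4): s(log(4)) = 36.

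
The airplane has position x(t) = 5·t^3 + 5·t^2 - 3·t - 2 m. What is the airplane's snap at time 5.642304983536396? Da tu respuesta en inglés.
Starting from position x(t) = 5·t^3 + 5·t^2 - 3·t - 2, we take 4 derivatives. The derivative of position gives velocity: v(t) = 15·t^2 + 10·t - 3. Differentiating velocity, we get acceleration: a(t) = 30·t + 10. Differentiating acceleration, we get jerk: j(t) = 30. Differentiating jerk, we get snap: s(t) = 0. We have snap s(t) = 0. Substituting t = 5.642304983536396: s(5.642304983536396) = 0.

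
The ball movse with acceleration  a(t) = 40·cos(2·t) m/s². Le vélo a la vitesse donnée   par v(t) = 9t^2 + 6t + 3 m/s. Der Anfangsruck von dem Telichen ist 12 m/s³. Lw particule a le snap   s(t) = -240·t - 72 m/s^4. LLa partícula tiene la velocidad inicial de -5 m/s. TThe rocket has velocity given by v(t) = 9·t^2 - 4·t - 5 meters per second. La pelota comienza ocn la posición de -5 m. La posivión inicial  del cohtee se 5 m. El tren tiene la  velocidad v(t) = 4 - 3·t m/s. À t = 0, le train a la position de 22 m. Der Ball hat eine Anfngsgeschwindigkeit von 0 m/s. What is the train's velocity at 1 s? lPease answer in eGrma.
Aus der Gleichung für die Geschwindigkeit v(t) = 4 - 3·t, setzen wir t = 1 ein und erhalten v = 1.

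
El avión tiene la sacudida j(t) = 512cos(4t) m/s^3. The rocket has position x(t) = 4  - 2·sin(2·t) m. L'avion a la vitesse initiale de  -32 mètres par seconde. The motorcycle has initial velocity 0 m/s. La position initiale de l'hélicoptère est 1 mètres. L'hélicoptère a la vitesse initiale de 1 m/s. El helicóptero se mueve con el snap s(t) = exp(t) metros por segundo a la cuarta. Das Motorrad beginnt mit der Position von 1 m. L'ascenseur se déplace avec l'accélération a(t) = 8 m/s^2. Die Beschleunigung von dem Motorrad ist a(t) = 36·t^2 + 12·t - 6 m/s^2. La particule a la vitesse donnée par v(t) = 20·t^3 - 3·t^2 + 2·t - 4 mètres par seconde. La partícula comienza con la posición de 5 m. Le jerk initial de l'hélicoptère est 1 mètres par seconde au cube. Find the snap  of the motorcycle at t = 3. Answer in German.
Wir müssen unsere Gleichung für die Beschleunigung a(t) = 36·t^2 + 12·t - 6 2-mal ableiten. Die Ableitung von der Beschleunigung ergibt den Ruck: j(t) = 72·t + 12. Die Ableitung von dem Ruck ergibt den Snap: s(t) = 72. Aus der Gleichung für den Snap s(t) = 72, setzen wir t = 3 ein und erhalten s = 72.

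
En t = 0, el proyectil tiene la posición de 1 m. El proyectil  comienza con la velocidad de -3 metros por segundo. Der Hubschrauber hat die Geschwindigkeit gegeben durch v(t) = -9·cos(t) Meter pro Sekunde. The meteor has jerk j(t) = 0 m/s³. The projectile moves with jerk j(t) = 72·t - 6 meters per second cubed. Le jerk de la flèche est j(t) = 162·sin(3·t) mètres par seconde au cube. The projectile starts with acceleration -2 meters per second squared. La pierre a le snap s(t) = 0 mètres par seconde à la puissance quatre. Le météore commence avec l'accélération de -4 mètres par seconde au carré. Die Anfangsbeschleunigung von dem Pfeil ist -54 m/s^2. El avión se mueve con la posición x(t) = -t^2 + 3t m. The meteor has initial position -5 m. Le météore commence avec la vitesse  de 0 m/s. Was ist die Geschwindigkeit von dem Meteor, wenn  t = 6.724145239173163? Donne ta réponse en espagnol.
Partiendo de la sacudida j(t) = 0, tomamos 2 antiderivadas. Integrando la sacudida y usando la condición inicial a(0) = -4, obtenemos a(t) = -4. La antiderivada de la aceleración, con v(0) = 0, da la velocidad: v(t) = -4·t. Tenemos la velocidad v(t) = -4·t. Sustituyendo t = 6.724145239173163: v(6.724145239173163) = -26.8965809566927.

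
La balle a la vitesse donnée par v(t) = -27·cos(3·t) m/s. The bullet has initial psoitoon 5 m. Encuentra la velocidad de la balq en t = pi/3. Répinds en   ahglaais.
From the given velocity equation v(t) = -27·cos(3·t), we substitute t = pi/3 to get v = 27.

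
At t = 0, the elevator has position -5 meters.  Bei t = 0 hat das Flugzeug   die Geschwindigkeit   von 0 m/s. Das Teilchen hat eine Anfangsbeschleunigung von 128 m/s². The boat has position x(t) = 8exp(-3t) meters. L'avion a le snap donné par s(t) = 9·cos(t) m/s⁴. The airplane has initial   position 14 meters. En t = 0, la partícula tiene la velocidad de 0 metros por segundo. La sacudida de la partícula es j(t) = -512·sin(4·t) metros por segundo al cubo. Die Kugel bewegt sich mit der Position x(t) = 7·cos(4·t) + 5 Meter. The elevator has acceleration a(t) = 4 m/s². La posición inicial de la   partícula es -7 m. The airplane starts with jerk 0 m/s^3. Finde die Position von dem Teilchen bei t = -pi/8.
Ausgehend von dem Ruck j(t) = -512·sin(4·t), nehmen wir 3 Stammfunktionen. Die Stammfunktion von dem Ruck, mit a(0) = 128, ergibt die Beschleunigung: a(t) = 128·cos(4·t). Die Stammfunktion von der Beschleunigung, mit v(0) = 0, ergibt die Geschwindigkeit: v(t) = 32·sin(4·t). Die Stammfunktion von der Geschwindigkeit ist die Position. Mit x(0) = -7 erhalten wir x(t) = 1 - 8·cos(4·t). Aus der Gleichung für die Position x(t) = 1 - 8·cos(4·t), setzen wir t = -pi/8 ein und erhalten x = 1.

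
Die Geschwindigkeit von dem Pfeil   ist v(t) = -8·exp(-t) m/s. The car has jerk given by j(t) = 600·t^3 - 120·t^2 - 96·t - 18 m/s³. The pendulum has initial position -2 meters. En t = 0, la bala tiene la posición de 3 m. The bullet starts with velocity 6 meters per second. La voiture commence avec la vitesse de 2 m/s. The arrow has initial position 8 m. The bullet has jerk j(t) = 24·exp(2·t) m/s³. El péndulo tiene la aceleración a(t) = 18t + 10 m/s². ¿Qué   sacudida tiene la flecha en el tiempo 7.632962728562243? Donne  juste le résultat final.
En t = 7.632962728562243, j = -0.00387379285158169.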